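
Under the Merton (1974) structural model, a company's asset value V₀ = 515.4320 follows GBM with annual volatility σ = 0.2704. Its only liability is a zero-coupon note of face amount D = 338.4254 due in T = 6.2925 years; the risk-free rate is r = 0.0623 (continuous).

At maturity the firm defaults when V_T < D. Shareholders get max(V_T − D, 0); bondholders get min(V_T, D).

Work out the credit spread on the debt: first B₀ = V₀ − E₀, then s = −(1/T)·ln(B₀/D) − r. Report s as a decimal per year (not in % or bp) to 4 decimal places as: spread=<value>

spread=0.0090

Equity is a call on the firm's assets struck at D = 338.4254:
d₁ = [ln(V₀/D) + (r + σ²/2)T] / (σ√T)
   = [ln(515.4320/338.4254) + (0.0623 + 0.5·0.2704²)·6.2925] / (0.2704·√6.2925)
   = [0.420702 + 0.622064] / 0.678295 = 1.537335
d₂ = d₁ − σ√T = 1.537335 − 0.678295 = 0.859041
N(d₁) = 0.937894,  N(d₂) = 0.804841,  e^(−rT) = 0.675689
E₀ = V₀·N(d₁) − D·e^(−rT)·N(d₂)
   = 515.4320·0.937894 − 338.4254·0.675689·0.804841 = 299.377603
B₀ = V₀ − E₀ = 515.4320 − 299.377603 = 216.054397
spread = −(1/T)·ln(B₀/D) − r = −(1/6.2925)·ln(216.054397/338.4254) − 0.0623 = 0.00901879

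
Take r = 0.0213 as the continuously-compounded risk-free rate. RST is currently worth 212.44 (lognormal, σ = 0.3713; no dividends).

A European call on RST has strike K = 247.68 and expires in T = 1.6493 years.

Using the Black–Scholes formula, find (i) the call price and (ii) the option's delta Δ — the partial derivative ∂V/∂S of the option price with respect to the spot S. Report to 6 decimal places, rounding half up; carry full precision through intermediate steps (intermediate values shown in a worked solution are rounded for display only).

price = 30.480550
Δ = 0.496103

σ√T = 0.3713·√1.6493 = 0.476842
d₁ = (ln(S/K) + (r+σ²/2)T) / (σ√T) = (ln(212.44/247.68) + (0.0213+0.3713²/2)·1.6493) / 0.476842 = (-0.153478 + 0.148819) / 0.476842 = -0.009770
d₂ = d₁ − σ√T = -0.009770 − 0.476842 = -0.486612
e^{−rT} = 0.965480
N(d₁) = 0.496103,  N(d₂) = 0.313267
Call price V = S·N(d₁) − K·e^{−rT}·N(d₂) = 105.392017 − 74.911467 = 30.480550
Δ = N(d₁) = 0.496103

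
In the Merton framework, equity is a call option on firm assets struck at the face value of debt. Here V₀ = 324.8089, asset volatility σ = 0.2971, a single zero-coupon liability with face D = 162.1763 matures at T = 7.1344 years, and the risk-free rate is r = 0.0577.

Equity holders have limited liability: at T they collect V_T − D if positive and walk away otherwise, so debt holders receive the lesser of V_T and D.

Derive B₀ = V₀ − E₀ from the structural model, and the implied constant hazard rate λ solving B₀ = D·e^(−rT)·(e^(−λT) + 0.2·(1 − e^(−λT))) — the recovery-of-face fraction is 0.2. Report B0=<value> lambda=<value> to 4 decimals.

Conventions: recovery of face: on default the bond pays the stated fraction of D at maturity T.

Work the structural quantities from V₀ = 324.8089 against face 162.1763:
d₁ = [ln(V₀/D) + (r + σ²/2)T] / (σ√T)
   = [ln(324.8089/162.1763) + (0.0577 + 0.5·0.2971²)·7.1344] / (0.2971·√7.1344)
   = [0.694553 + 0.726526] / 0.793563 = 1.790758
d₂ = d₁ − σ√T = 1.790758 − 0.793563 = 0.997195
N(d₁) = 0.963334,  N(d₂) = 0.840665,  e^(−rT) = 0.662553
E₀ = V₀·N(d₁) − D·e^(−rT)·N(d₂)
   = 324.8089·0.963334 − 162.1763·0.662553·0.840665 = 222.569654
B₀ = V₀ − E₀ = 324.8089 − 222.569654 = 102.239246
e^(−λT) = (B₀·e^(rT)/D − 0.2)/(1 − 0.2) = (102.2392·1.509313/162.1763 − 0.2)/0.8 = 0.93937693
λ = −ln(0.93937693)/7.1344 = 0.008766

B0=102.2392 lambda=0.0088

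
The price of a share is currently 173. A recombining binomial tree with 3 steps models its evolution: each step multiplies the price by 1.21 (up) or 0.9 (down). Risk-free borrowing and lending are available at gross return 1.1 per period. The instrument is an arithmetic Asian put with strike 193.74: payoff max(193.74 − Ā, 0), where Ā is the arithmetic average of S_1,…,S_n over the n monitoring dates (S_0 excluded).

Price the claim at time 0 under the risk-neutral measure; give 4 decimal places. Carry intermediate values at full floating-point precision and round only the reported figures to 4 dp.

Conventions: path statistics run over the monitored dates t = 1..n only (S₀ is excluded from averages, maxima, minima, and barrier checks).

price = 6.1355

No-arbitrage gives p* = (R−d)/(u−d) = 0.6452: enumerate every path, weight its payoff by its p*-probability, and discount by R^3.
Enumerate all 2^3 = 8 price paths (U = up ×1.21, D = down ×0.9); each path with k up-moves has probability p*^k·(1−p*)^(3−k).
DDD: Ā=140.6490, payoff=53.0910, prob=0.044678
UDD: Ā=189.0948, payoff=4.6452, prob=0.081233
DUD: Ā=171.2181, payoff=22.5219, prob=0.081233
UUD: Ā=230.1932, payoff=0.0000, prob=0.147696
DDU: Ā=155.1291, payoff=38.6109, prob=0.081233
UDU: Ā=208.5625, payoff=0.0000, prob=0.147696
DUU: Ā=190.6858, payoff=3.0542, prob=0.147696
UUU: Ā=256.3665, payoff=0.0000, prob=0.268537
Price = Σ prob·payoff / R^3 = 8.166409 / 1.331000 = 6.1355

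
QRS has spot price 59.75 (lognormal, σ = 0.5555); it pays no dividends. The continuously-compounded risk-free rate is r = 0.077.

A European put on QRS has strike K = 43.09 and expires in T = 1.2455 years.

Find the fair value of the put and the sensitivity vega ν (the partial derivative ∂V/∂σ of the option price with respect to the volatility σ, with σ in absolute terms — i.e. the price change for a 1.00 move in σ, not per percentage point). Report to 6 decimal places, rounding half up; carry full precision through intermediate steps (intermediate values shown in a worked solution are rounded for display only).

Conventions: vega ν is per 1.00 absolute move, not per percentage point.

σ√T = 0.5555·√1.2455 = 0.619949
d₁ = (ln(S/K) + (r+σ²/2)T) / (σ√T) = (ln(59.75/43.09) + (0.077+0.5555²/2)·1.2455) / 0.619949 = (0.326878 + 0.288072) / 0.619949 = 0.991937
d₂ = d₁ − σ√T = 0.991937 − 0.619949 = 0.371988
e^{−rT} = 0.908552
N(−d₁) = 0.160614,  N(−d₂) = 0.354951
Put price V = K·e^{−rT}·N(−d₂) − S·N(−d₁) = 13.896151 − 9.596699 = 4.299452
φ(d₁) = (1/√(2π))·e^{−d₁²/2} = 0.243922
ν = S·φ(d₁)·√T = 16.265235

price = 4.299452
ν = 16.265235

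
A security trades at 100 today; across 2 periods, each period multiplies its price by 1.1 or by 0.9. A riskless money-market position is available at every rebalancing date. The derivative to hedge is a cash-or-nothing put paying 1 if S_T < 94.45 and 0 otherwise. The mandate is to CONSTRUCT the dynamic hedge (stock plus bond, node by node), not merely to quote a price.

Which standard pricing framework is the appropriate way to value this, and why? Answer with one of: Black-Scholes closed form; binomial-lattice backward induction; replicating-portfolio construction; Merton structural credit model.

framework: replicating-portfolio construction

Key observation: a price alone would not answer the question — the per-node share/bond construction on the spot-100, 1.1/0.9 tree is required, and only the replicating-portfolio method yields it.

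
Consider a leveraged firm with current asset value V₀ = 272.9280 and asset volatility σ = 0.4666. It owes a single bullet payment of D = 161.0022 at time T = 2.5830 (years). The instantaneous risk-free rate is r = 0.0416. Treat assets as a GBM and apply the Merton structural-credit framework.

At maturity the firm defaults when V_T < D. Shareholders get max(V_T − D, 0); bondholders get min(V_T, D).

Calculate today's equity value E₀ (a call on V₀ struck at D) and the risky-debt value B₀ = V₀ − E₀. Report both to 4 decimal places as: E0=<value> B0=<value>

Equity is a call on the firm's assets struck at D = 161.0022:
d₁ = [ln(V₀/D) + (r + σ²/2)T] / (σ√T)
   = [ln(272.9280/161.0022) + (0.0416 + 0.5·0.4666²)·2.5830] / (0.4666·√2.5830)
   = [0.527790 + 0.388632] / 0.749906 = 1.222049
d₂ = d₁ − σ√T = 1.222049 − 0.749906 = 0.472143
N(d₁) = 0.889156,  N(d₂) = 0.681588,  e^(−rT) = 0.898119
E₀ = V₀·N(d₁) − D·e^(−rT)·N(d₂)
   = 272.9280·0.889156 − 161.0022·0.898119·0.681588 = 144.118455
B₀ = V₀ − E₀ = 272.9280 − 144.118455 = 128.809545

E0=144.1185 B0=128.8095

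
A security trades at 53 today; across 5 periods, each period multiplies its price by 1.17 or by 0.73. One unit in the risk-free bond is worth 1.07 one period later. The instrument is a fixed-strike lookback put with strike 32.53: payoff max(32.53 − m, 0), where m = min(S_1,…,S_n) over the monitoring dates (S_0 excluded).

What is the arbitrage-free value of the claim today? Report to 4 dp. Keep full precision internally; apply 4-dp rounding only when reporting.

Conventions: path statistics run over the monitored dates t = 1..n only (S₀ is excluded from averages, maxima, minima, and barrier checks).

Under the martingale measure an up-move has probability p* = 0.7727; value the claim as the probability-weighted average of per-path payoffs, discounted 5 periods at R = 1.07.
Enumerate all 2^5 = 32 price paths (U = up ×1.17, D = down ×0.73); each path with k up-moves has probability p*^k·(1−p*)^(5−k).
DDDDD: m=10.9873, payoff=21.5427, prob=0.000606
UDDDD: m=17.6097, payoff=14.9203, prob=0.002062
DUDDD: m=17.6097, payoff=14.9203, prob=0.002062
UUDDD: m=28.2238, payoff=4.3062, prob=0.007010
DDUDD: m=17.6097, payoff=14.9203, prob=0.002062
UDUDD: m=28.2238, payoff=4.3062, prob=0.007010
DUUDD: m=28.2238, payoff=4.3062, prob=0.007010
UUUDD: m=45.2355, payoff=0.0000, prob=0.023833
DDDUD: m=17.6097, payoff=14.9203, prob=0.002062
UDDUD: m=28.2238, payoff=4.3062, prob=0.007010
DUDUD: m=28.2238, payoff=4.3062, prob=0.007010
UUDUD: m=45.2355, payoff=0.0000, prob=0.023833
DDUUD: m=28.2238, payoff=4.3062, prob=0.007010
UDUUD: m=45.2355, payoff=0.0000, prob=0.023833
DUUUD: m=38.6900, payoff=0.0000, prob=0.023833
UUUUD: m=62.0100, payoff=0.0000, prob=0.081031
DDDDU: m=15.0511, payoff=17.4789, prob=0.002062
UDDDU: m=24.1229, payoff=8.4071, prob=0.007010
DUDDU: m=24.1229, payoff=8.4071, prob=0.007010
UUDDU: m=38.6628, payoff=0.0000, prob=0.023833
DDUDU: m=24.1229, payoff=8.4071, prob=0.007010
UDUDU: m=38.6628, payoff=0.0000, prob=0.023833
DUUDU: m=38.6628, payoff=0.0000, prob=0.023833
UUUDU: m=61.9664, payoff=0.0000, prob=0.081031
DDDUU: m=20.6179, payoff=11.9121, prob=0.007010
UDDUU: m=33.0451, payoff=0.0000, prob=0.023833
DUDUU: m=33.0451, payoff=0.0000, prob=0.023833
UUDUU: m=52.9627, payoff=0.0000, prob=0.081031
DDUUU: m=28.2437, payoff=4.2863, prob=0.023833
UDUUU: m=45.2673, payoff=0.0000, prob=0.081031
DUUUU: m=38.6900, payoff=0.0000, prob=0.081031
UUUUU: m=62.0100, payoff=0.0000, prob=0.275506
Price = Σ prob·payoff / R^5 = 0.715691 / 1.402552 = 0.5103

price = 0.5103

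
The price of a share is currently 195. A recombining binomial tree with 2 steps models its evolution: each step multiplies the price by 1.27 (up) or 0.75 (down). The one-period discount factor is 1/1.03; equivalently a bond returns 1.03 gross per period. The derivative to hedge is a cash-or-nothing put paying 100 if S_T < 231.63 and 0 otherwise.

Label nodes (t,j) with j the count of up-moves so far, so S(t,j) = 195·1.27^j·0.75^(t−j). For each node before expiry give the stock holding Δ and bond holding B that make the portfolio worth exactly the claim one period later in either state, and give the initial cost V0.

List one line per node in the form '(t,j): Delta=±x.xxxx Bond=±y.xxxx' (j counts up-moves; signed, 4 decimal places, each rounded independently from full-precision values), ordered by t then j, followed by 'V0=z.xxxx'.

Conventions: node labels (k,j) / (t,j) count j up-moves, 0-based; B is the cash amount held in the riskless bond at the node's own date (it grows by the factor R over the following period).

No-arbitrage ⇒ martingale measure with p* = (R−d)/(u−d) = 0.5385.
Terminal payoffs: V(2,0)=100.0000, V(2,1)=100.0000, V(2,2)=0.0000
(1,0): S=146.2500. Δ = (V_up−V_dn)/(S_up−S_dn) = (100.0000−100.0000)/(185.7375−109.6875) = 0.0000. V = [p*·100.0000 + (1−p*)·100.0000]/1.03 = 97.0874. B = V − Δ·S = 97.0874.
(1,1): S=247.6500. Δ = (V_up−V_dn)/(S_up−S_dn) = (0.0000−100.0000)/(314.5155−185.7375) = -0.7765. V = [p*·0.0000 + (1−p*)·100.0000]/1.03 = 44.8096. B = V − Δ·S = 237.1173.
(0,0): S=195.0000. Δ = (V_up−V_dn)/(S_up−S_dn) = (44.8096−97.0874)/(247.6500−146.2500) = -0.5156. V = [p*·44.8096 + (1−p*)·97.0874]/1.03 = 66.9299. B = V − Δ·S = 167.4642.
Verification: the root portfolio costs Δ(0,0)·S0 + B(0,0) = 66.9299, matching V0.

(0,0): Delta=-0.5156 Bond=167.4642
(1,0): Delta=0.0000 Bond=97.0874
(1,1): Delta=-0.7765 Bond=237.1173
V0=66.9299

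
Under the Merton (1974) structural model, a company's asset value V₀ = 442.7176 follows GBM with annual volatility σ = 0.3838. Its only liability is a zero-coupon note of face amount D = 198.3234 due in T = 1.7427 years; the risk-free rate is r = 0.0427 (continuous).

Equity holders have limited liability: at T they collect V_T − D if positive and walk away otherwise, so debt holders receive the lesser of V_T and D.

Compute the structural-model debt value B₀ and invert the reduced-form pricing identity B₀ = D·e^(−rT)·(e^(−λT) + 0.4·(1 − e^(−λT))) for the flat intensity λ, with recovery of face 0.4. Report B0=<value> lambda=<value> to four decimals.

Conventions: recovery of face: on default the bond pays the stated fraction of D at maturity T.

Equity is a call on the firm's assets struck at D = 198.3234:
d₁ = [ln(V₀/D) + (r + σ²/2)T] / (σ√T)
   = [ln(442.7176/198.3234) + (0.0427 + 0.5·0.3838²)·1.7427] / (0.3838·√1.7427)
   = [0.803033 + 0.202765] / 0.506660 = 1.985156
d₂ = d₁ − σ√T = 1.985156 − 0.506660 = 1.478496
N(d₁) = 0.976436,  N(d₂) = 0.930363,  e^(−rT) = 0.928288
E₀ = V₀·N(d₁) − D·e^(−rT)·N(d₂)
   = 442.7176·0.976436 − 198.3234·0.928288·0.930363 = 261.004718
B₀ = V₀ − E₀ = 442.7176 − 261.004718 = 181.712882
e^(−λT) = (B₀·e^(rT)/D − 0.4)/(1 − 0.4) = (181.7129·1.077252/198.3234 − 0.4)/0.6 = 0.97837852
λ = −ln(0.97837852)/1.7427 = 0.012543

B0=181.7129 lambda=0.0125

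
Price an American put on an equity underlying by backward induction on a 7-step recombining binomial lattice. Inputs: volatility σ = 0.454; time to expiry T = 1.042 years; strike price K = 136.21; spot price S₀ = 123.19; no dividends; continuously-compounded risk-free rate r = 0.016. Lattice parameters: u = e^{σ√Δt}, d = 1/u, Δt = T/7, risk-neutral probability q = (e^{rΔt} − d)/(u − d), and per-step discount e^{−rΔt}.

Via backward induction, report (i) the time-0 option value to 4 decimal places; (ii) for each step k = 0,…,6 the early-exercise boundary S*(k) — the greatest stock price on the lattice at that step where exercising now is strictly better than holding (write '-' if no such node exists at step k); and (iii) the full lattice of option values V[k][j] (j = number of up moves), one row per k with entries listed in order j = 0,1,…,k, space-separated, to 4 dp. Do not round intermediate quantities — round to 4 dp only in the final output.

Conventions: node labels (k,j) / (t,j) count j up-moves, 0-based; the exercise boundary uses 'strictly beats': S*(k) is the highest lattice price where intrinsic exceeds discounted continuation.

price = 29.8434
boundary = - - - 72.8382 61.1346 72.8382 86.7823
tree:
29.8434
39.7604 18.4994
51.1817 26.7234 9.0597
63.3718 37.3122 14.5845 2.7010
75.0754 49.9264 22.8794 5.0426 0.0000
84.8984 63.3718 34.5950 9.4143 0.0000 0.0000
93.1431 75.0754 49.4277 17.5762 0.0000 0.0000 0.0000
100.0631 84.8984 63.3718 32.8141 0.0000 0.0000 0.0000 0.0000

params: Δt=0.14886 u=1.19144 d=0.83932 q=0.46309 e^(-rΔt)=0.99762
t_7 payoffs: 100.0631 84.8984 63.3718 32.8141 0.0000 0.0000 0.0000 0.0000
t_6: node(6,0) S=43.0669 payoff=93.1431 vs cont=92.8191 → 93.1431 [stop]  node(6,1) S=61.1346 payoff=75.0754 vs cont=74.7513 → 75.0754 [stop]  node(6,2) S=86.7823 payoff=49.4277 vs cont=49.1036 → 49.4277 [stop]  node(6,3) S=123.1900 payoff=13.0200 vs cont=17.5762 → 17.5762 [wait]  node(6,4) S=174.8717 payoff=0.0000 vs cont=0.0000 → 0.0000 [wait]  node(6,5) S=248.2353 payoff=0.0000 vs cont=0.0000 → 0.0000 [wait]  node(6,6) S=352.3771 payoff=0.0000 vs cont=0.0000 → 0.0000 [wait]  ⇒ S*(6)=86.7823
t_5: node(5,0) S=51.3116 payoff=84.8984 vs cont=84.5744 → 84.8984 [stop]  node(5,1) S=72.8382 payoff=63.3718 vs cont=63.0477 → 63.3718 [stop]  node(5,2) S=103.3959 payoff=32.8141 vs cont=34.5950 → 34.5950 [wait]  node(5,3) S=146.7734 payoff=0.0000 vs cont=9.4143 → 9.4143 [wait]  node(5,4) S=208.3491 payoff=0.0000 vs cont=0.0000 → 0.0000 [wait]  node(5,5) S=295.7574 payoff=0.0000 vs cont=0.0000 → 0.0000 [wait]  ⇒ S*(5)=72.8382
t_4: node(4,0) S=61.1346 payoff=75.0754 vs cont=74.7513 → 75.0754 [stop]  node(4,1) S=86.7823 payoff=49.4277 vs cont=49.9264 → 49.9264 [wait]  node(4,2) S=123.1900 payoff=13.0200 vs cont=22.8794 → 22.8794 [wait]  node(4,3) S=174.8717 payoff=0.0000 vs cont=5.0426 → 5.0426 [wait]  node(4,4) S=248.2353 payoff=0.0000 vs cont=0.0000 → 0.0000 [wait]  ⇒ S*(4)=61.1346
t_3: node(3,0) S=72.8382 payoff=63.3718 vs cont=63.2782 → 63.3718 [stop]  node(3,1) S=103.3959 payoff=32.8141 vs cont=37.3122 → 37.3122 [wait]  node(3,2) S=146.7734 payoff=0.0000 vs cont=14.5845 → 14.5845 [wait]  node(3,3) S=208.3491 payoff=0.0000 vs cont=2.7010 → 2.7010 [wait]  ⇒ S*(3)=72.8382
t_2: node(2,0) S=86.7823 payoff=49.4277 vs cont=51.1817 → 51.1817 [wait]  node(2,1) S=123.1900 payoff=13.0200 vs cont=26.7234 → 26.7234 [wait]  node(2,2) S=174.8717 payoff=0.0000 vs cont=9.0597 → 9.0597 [wait]  ⇒ S*(2)=-
t_1: node(1,0) S=103.3959 payoff=32.8141 vs cont=39.7604 → 39.7604 [wait]  node(1,1) S=146.7734 payoff=0.0000 vs cont=18.4994 → 18.4994 [wait]  ⇒ S*(1)=-
t_0: node(0,0) S=123.1900 payoff=13.0200 vs cont=29.8434 → 29.8434 [wait]  ⇒ S*(0)=-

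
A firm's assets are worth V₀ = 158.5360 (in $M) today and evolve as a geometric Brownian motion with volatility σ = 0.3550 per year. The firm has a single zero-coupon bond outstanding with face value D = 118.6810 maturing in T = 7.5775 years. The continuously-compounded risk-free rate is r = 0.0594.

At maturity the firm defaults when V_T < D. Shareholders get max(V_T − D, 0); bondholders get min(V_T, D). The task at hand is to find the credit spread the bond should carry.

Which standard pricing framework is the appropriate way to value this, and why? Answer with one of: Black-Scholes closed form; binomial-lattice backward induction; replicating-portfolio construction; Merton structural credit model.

framework: Merton structural credit model

Key observation: the data describe a firm's assets (V₀ = 158.5360, GBM) and a single zero-coupon debt of face 118.6810, so credit quantities follow from equity-as-call in the structural model.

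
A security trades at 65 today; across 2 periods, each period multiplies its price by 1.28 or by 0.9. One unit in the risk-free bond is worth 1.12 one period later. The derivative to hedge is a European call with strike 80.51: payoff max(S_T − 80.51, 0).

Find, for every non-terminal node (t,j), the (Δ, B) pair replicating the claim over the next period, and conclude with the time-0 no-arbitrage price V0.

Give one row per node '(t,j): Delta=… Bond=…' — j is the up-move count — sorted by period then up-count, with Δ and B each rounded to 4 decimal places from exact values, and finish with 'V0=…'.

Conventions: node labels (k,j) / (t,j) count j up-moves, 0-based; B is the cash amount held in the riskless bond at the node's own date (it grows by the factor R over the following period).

(0,0): Delta=0.5438 Bond=-28.4054
(1,0): Delta=0.0000 Bond=0.0000
(1,1): Delta=0.8219 Bond=-54.9516
V0=6.9435

No-arbitrage ⇒ martingale measure with p* = (R−d)/(u−d) = 0.5789.
Terminal payoffs: V(2,0)=0.0000, V(2,1)=0.0000, V(2,2)=25.9860
  t=1,j=0: stock 58.5000 → up 74.8800 (V=0.0000), down 52.6500 (V=0.0000). Price 0.0000; hedge Δ=0.0000, bond B=0.0000.
  t=1,j=1: stock 83.2000 → up 106.4960 (V=25.9860), down 74.8800 (V=0.0000). Price 13.4326; hedge Δ=0.8219, bond B=-54.9516.
  t=0,j=0: stock 65.0000 → up 83.2000 (V=13.4326), down 58.5000 (V=0.0000). Price 6.9435; hedge Δ=0.5438, bond B=-28.4054.
Verification: the root portfolio costs Δ(0,0)·S0 + B(0,0) = 6.9435, matching V0.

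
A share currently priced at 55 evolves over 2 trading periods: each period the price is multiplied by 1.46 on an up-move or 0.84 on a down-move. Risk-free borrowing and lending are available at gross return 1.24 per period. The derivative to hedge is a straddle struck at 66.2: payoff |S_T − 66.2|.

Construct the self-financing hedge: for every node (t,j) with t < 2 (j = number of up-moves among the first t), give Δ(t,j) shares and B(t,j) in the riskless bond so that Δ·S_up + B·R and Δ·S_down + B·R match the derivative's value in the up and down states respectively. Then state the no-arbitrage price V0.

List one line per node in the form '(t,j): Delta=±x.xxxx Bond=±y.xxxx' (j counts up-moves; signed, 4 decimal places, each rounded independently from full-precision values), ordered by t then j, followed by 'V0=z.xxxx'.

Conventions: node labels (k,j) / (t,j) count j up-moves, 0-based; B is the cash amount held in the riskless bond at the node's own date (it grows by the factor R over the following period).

The replicating-portfolio and risk-neutral prices coincide; use p* = (1.24−0.84)/(1.46−0.84) = 0.6452 for the latter.
Payoffs at expiry: V(2,0)=27.3920, V(2,1)=1.2520, V(2,2)=51.0380
  t=1,j=0: stock 46.2000 → up 67.4520 (V=1.2520), down 38.8080 (V=27.3920). Price 8.4899; hedge Δ=-0.9126, bond B=50.6512.
  t=1,j=1: stock 80.3000 → up 117.2380 (V=51.0380), down 67.4520 (V=1.2520). Price 26.9129; hedge Δ=1.0000, bond B=-53.3871.
  t=0,j=0: stock 55.0000 → up 80.3000 (V=26.9129), down 46.2000 (V=8.4899). Price 16.4320; hedge Δ=0.5403, bond B=-13.2825.
Sanity check at the root: Δ(0,0)·S0 + B(0,0) reproduces V0 = 16.4320.

(0,0): Delta=0.5403 Bond=-13.2825
(1,0): Delta=-0.9126 Bond=50.6512
(1,1): Delta=1.0000 Bond=-53.3871
V0=16.4320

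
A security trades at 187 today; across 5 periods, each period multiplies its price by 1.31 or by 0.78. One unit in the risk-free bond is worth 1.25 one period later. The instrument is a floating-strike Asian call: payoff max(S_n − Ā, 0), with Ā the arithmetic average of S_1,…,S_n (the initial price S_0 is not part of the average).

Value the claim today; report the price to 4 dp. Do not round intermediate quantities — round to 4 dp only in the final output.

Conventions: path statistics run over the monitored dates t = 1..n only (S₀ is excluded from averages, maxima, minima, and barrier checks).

price = 61.6149

Set p* = 0.8868 (from d < R < u); the path-dependent value is the discounted p*-expectation over all price paths.
Enumerate all 2^5 = 32 price paths (U = up ×1.31, D = down ×0.78); each path with k up-moves has probability p*^k·(1−p*)^(5−k).
DDDDD: Ā=94.3161, payoff=0.0000, prob=0.000019
UDDDD: Ā=158.4026, payoff=0.0000, prob=0.000146
DUDDD: Ā=138.5806, payoff=0.0000, prob=0.000146
UUDDD: Ā=232.7444, payoff=0.0000, prob=0.001141
DDUDD: Ā=123.1195, payoff=0.0000, prob=0.000146
UDUDD: Ā=206.7776, payoff=0.0000, prob=0.001141
DUUDD: Ā=186.9556, payoff=0.0000, prob=0.001141
UUUDD: Ā=313.9895, payoff=0.0000, prob=0.008938
DDDUD: Ā=111.0598, payoff=0.0000, prob=0.000146
UDDUD: Ā=186.5234, payoff=0.0000, prob=0.001141
DUDUD: Ā=166.7014, payoff=0.0000, prob=0.001141
UUDUD: Ā=279.9729, payoff=0.0000, prob=0.008938
DDUUD: Ā=151.2403, payoff=1.0485, prob=0.001141
UDUUD: Ā=254.0061, payoff=1.7610, prob=0.008938
DUUUD: Ā=234.1841, payoff=21.5830, prob=0.008938
UUUUD: Ā=393.3092, payoff=36.2484, prob=0.070011
DDDDU: Ā=101.6532, payoff=0.0000, prob=0.000146
UDDDU: Ā=170.7252, payoff=0.0000, prob=0.001141
DUDDU: Ā=150.9032, payoff=1.3856, prob=0.001141
UUDDU: Ā=253.4400, payoff=2.3271, prob=0.008938
DDUDU: Ā=135.4421, payoff=16.8467, prob=0.001141
UDUDU: Ā=227.4732, payoff=28.2939, prob=0.008938
DUUDU: Ā=207.6512, payoff=48.1159, prob=0.008938
UUUDU: Ā=348.7476, payoff=80.8100, prob=0.070011
DDDUU: Ā=123.3824, payoff=28.9064, prob=0.001141
UDDUU: Ā=207.2191, payoff=48.5480, prob=0.008938
DUDUU: Ā=187.3971, payoff=68.3700, prob=0.008938
UUDUU: Ā=314.7310, payoff=114.8265, prob=0.070011
DDUUU: Ā=171.9359, payoff=83.8312, prob=0.008938
UDUUU: Ā=288.7642, payoff=140.7934, prob=0.070011
DUUUU: Ā=268.9422, payoff=160.6154, prob=0.070011
UUUUU: Ā=451.6850, payoff=269.7515, prob=0.548416
Price = Σ prob·payoff / R^5 = 188.033648 / 3.051758 = 61.6149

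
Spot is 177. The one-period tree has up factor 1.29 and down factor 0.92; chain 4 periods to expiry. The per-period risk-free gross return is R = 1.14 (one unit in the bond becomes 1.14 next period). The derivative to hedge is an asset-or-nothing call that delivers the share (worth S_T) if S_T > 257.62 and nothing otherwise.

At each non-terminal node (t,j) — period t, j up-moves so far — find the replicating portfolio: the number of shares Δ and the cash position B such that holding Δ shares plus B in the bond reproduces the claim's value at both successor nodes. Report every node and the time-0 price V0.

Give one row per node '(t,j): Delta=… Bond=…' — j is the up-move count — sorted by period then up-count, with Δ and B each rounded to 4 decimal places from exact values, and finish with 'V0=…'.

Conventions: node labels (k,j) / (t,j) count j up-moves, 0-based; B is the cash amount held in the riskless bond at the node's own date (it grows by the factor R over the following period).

Arbitrage-free pricing uses the up-move probability p* = (R−d)/(u−d) = 0.5946, discounting each step at R = 1.14.
At maturity the claim pays: V(4,0)=0.0000, V(4,1)=0.0000, V(4,2)=0.0000, V(4,3)=349.5668, V(4,4)=490.1535
(3,0): S=137.8278. Δ = (V_up−V_dn)/(S_up−S_dn) = (0.0000−0.0000)/(177.7978−126.8016) = 0.0000. V = [p*·0.0000 + (1−p*)·0.0000]/1.14 = 0.0000. B = V − Δ·S = 0.0000.
(3,1): S=193.2585. Δ = (V_up−V_dn)/(S_up−S_dn) = (0.0000−0.0000)/(249.3035−177.7978) = 0.0000. V = [p*·0.0000 + (1−p*)·0.0000]/1.14 = 0.0000. B = V − Δ·S = 0.0000.
(3,2): S=270.9820. Δ = (V_up−V_dn)/(S_up−S_dn) = (349.5668−0.0000)/(349.5668−249.3035) = 3.4865. V = [p*·349.5668 + (1−p*)·0.0000]/1.14 = 182.3250. B = V − Δ·S = -762.4502.
(3,3): S=379.9640. Δ = (V_up−V_dn)/(S_up−S_dn) = (490.1535−349.5668)/(490.1535−349.5668) = 1.0000. V = [p*·490.1535 + (1−p*)·349.5668]/1.14 = 379.9640. B = V − Δ·S = 0.0000.
(2,0): S=149.8128. Δ = (V_up−V_dn)/(S_up−S_dn) = (0.0000−0.0000)/(193.2585−137.8278) = 0.0000. V = [p*·0.0000 + (1−p*)·0.0000]/1.14 = 0.0000. B = V − Δ·S = 0.0000.
(2,1): S=210.0636. Δ = (V_up−V_dn)/(S_up−S_dn) = (182.3250−0.0000)/(270.9820−193.2585) = 2.3458. V = [p*·182.3250 + (1−p*)·0.0000]/1.14 = 95.0960. B = V − Δ·S = -397.6744.
(2,2): S=294.5457. Δ = (V_up−V_dn)/(S_up−S_dn) = (379.9640−182.3250)/(379.9640−270.9820) = 1.8135. V = [p*·379.9640 + (1−p*)·182.3250]/1.14 = 263.0176. B = V − Δ·S = -271.1416.
(1,0): S=162.8400. Δ = (V_up−V_dn)/(S_up−S_dn) = (95.0960−0.0000)/(210.0636−149.8128) = 1.5783. V = [p*·95.0960 + (1−p*)·0.0000]/1.14 = 49.5996. B = V − Δ·S = -207.4167.
(1,1): S=228.3300. Δ = (V_up−V_dn)/(S_up−S_dn) = (263.0176−95.0960)/(294.5457−210.0636) = 1.9877. V = [p*·263.0176 + (1−p*)·95.0960]/1.14 = 171.0011. B = V − Δ·S = -282.8409.
(0,0): S=177.0000. Δ = (V_up−V_dn)/(S_up−S_dn) = (171.0011−49.5996)/(228.3300−162.8400) = 1.8537. V = [p*·171.0011 + (1−p*)·49.5996]/1.14 = 106.8283. B = V − Δ·S = -221.2838.
As a check, the time-0 holding Δ(0,0)·S0 + B(0,0) comes to 106.8283 — exactly V0.

(0,0): Delta=1.8537 Bond=-221.2838
(1,0): Delta=1.5783 Bond=-207.4167
(1,1): Delta=1.9877 Bond=-282.8409
(2,0): Delta=0.0000 Bond=0.0000
(2,1): Delta=2.3458 Bond=-397.6744
(2,2): Delta=1.8135 Bond=-271.1416
(3,0): Delta=0.0000 Bond=0.0000
(3,1): Delta=0.0000 Bond=0.0000
(3,2): Delta=3.4865 Bond=-762.4502
(3,3): Delta=1.0000 Bond=0.0000
V0=106.8283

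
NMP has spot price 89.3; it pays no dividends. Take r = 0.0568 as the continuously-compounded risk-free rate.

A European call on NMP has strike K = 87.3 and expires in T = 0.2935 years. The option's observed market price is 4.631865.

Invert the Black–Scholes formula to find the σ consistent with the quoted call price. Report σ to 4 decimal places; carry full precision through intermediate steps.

sigma = 0.1347

At σ = 0.1347 the Black–Scholes value reproduces the quote:
σ√T = 0.1347·√0.2935 = 0.072975
d₁ = (ln(S/K) + (r+σ²/2)T) / (σ√T) = (ln(89.3/87.3) + (0.0568+0.1347²/2)·0.2935) / 0.072975 = (0.022651 + 0.019333) / 0.072975 = 0.575330
d₂ = d₁ − σ√T = 0.575330 − 0.072975 = 0.502355
e^{−rT} = 0.983467
N(d₁) = 0.717466,  N(d₂) = 0.692291
V = S·N(d₁) − K·e^{−rT}·N(d₂) = 64.069708 − 59.437843 = 4.631865 (the observed quote) — the price is monotone increasing in volatility, hence this σ is the only solution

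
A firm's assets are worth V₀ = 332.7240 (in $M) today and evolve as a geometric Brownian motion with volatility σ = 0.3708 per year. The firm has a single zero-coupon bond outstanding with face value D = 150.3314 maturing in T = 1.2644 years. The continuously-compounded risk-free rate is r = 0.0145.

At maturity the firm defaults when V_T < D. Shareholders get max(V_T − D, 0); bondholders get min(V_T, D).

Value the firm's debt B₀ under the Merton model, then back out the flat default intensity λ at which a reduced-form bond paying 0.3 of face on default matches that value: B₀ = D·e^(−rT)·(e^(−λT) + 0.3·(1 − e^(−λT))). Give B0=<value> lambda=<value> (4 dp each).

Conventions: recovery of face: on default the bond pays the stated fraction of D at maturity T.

B0=146.7180 lambda=0.0068

With assets at 332.7240 and a single debt payment of 150.3314 at 1.2644 years:
d₁ = [ln(V₀/D) + (r + σ²/2)T] / (σ√T)
   = [ln(332.7240/150.3314) + (0.0145 + 0.5·0.3708²)·1.2644] / (0.3708·√1.2644)
   = [0.794471 + 0.105257] / 0.416948 = 2.157889
d₂ = d₁ − σ√T = 2.157889 − 0.416948 = 1.740941
N(d₁) = 0.984532,  N(d₂) = 0.959153,  e^(−rT) = 0.981833
E₀ = V₀·N(d₁) − D·e^(−rT)·N(d₂)
   = 332.7240·0.984532 − 150.3314·0.981833·0.959153 = 186.006010
B₀ = V₀ − E₀ = 332.7240 − 186.006010 = 146.717990
e^(−λT) = (B₀·e^(rT)/D − 0.3)/(1 − 0.3) = (146.7180·1.018503/150.3314 − 0.3)/0.7 = 0.99145990
λ = −ln(0.99145990)/1.2644 = 0.006783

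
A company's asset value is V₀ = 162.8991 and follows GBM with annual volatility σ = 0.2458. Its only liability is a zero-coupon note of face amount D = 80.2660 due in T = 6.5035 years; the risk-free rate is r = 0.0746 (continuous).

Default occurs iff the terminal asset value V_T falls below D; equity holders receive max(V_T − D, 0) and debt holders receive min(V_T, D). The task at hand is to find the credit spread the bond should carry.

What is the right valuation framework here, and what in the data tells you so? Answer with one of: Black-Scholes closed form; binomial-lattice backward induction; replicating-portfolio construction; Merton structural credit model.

framework: Merton structural credit model

Key observation: a levered firm with one bullet debt due at 6.5035 years is the canonical structural-credit setup: equity is a call on the firm's assets struck at the face value.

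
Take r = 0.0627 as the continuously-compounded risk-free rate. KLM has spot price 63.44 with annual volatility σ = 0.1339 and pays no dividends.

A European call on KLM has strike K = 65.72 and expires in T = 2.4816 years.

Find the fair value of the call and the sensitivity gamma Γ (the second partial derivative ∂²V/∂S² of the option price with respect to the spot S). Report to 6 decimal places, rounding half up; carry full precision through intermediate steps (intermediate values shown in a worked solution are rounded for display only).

σ√T = 0.1339·√2.4816 = 0.210934
d₁ = (ln(S/K) + (r+σ²/2)T) / (σ√T) = (ln(63.44/65.72) + (0.0627+0.1339²/2)·2.4816) / 0.210934 = (-0.035309 + 0.177843) / 0.210934 = 0.675729
d₂ = d₁ − σ√T = 0.675729 − 0.210934 = 0.464795
e^{−rT} = 0.855905
N(d₁) = 0.750394,  N(d₂) = 0.678961
Call price V = S·N(d₁) − K·e^{−rT}·N(d₂) = 47.604971 − 38.191584 = 9.413387
φ(d₁) = (1/√(2π))·e^{−d₁²/2} = 0.317511
Γ = φ(d₁) / (S·σ·√T) = 0.023727

price = 9.413387
Γ = 0.023727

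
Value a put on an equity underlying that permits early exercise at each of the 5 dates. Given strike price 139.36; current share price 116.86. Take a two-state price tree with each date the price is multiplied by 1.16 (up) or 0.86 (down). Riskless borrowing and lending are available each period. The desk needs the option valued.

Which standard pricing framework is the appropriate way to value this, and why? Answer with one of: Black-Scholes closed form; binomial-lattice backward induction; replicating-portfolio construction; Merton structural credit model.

framework: binomial-lattice backward induction

Key observation: the defining feature is the embedded early-exercise option across 5 discrete dates on the spot-116.86 tree; pricing the strike-139.36 put means working backward with an exercise test at every node.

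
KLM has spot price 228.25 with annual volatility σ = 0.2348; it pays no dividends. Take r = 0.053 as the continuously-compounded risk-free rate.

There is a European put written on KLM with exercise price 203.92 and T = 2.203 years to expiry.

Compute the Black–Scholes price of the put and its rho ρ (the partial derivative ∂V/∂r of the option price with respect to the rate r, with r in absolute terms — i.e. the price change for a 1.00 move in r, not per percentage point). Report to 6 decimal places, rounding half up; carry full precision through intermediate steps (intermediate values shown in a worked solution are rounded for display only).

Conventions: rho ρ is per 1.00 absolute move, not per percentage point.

price = 10.774699
ρ = -125.563414

σ√T = 0.2348·√2.203 = 0.348502
d₁ = (ln(S/K) + (r+σ²/2)T) / (σ√T) = (ln(228.25/203.92) + (0.053+0.2348²/2)·2.203) / 0.348502 = (0.112714 + 0.177486) / 0.348502 = 0.832706
d₂ = d₁ − σ√T = 0.832706 − 0.348502 = 0.484204
e^{−rT} = 0.889800
N(−d₁) = 0.202505,  N(−d₂) = 0.314121
Put price V = K·e^{−rT}·N(−d₂) − S·N(−d₁) = 56.996557 − 46.221858 = 10.774699
ρ = −K·T·e^{−rT}·N(−d₂) = -125.563414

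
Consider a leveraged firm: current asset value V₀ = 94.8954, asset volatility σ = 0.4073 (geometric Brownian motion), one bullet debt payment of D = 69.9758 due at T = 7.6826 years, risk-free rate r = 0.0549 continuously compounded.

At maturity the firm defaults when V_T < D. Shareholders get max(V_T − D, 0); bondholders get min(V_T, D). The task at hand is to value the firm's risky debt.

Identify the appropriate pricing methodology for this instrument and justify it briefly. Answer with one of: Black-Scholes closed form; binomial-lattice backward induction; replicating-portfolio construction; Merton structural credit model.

Key observation: with the firm-asset dynamics (V₀ = 94.8954) and a single zero-coupon liability of face 69.9758 given, debt value, spread, and default probability all derive from the option view of the balance sheet.

framework: Merton structural credit model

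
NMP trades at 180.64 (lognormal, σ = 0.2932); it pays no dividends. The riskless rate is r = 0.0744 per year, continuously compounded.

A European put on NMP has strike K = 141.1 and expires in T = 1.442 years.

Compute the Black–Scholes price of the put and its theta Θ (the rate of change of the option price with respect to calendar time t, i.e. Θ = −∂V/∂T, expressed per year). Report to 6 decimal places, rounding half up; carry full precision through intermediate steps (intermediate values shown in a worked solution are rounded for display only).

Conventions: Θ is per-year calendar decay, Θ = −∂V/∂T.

price = 4.342157
Θ = -2.457127

σ√T = 0.2932·√1.442 = 0.352084
d₁ = (ln(S/K) + (r+σ²/2)T) / (σ√T) = (ln(180.64/141.1) + (0.0744+0.2932²/2)·1.442) / 0.352084 = (0.247037 + 0.169266) / 0.352084 = 1.182398
d₂ = d₁ − σ√T = 1.182398 − 0.352084 = 0.830314
e^{−rT} = 0.898270
N(−d₁) = 0.118524,  N(−d₂) = 0.203181
Put price V = K·e^{−rT}·N(−d₂) − S·N(−d₁) = 25.752317 − 21.410160 = 4.342157
φ(d₁) = (1/√(2π))·e^{−d₁²/2} = 0.198301
Θ = −S·φ(d₁)·σ/(2√T) + r·K·e^{−rT}·N(−d₂) = −4.373100 + 1.915972 = -2.457127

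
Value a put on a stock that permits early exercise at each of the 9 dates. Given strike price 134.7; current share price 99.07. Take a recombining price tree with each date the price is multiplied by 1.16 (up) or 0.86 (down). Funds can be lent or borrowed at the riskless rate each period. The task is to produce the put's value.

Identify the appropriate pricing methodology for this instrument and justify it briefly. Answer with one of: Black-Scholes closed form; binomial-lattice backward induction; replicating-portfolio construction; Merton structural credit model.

Key observation: early exercise of the strike-134.7 put must be checked at each of the 9 dates (spot 99.07), which forces a node-by-node comparison of intrinsic and continuation value backward from expiry.

framework: binomial-lattice backward induction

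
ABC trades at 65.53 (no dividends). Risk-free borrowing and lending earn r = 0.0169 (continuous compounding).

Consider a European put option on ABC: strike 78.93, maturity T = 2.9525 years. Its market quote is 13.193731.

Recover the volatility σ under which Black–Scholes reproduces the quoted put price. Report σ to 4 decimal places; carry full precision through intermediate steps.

sigma = 0.1555

At σ = 0.1555 the Black–Scholes value reproduces the quote:
σ√T = 0.1555·√2.9525 = 0.267193
d₁ = (ln(S/K) + (r+σ²/2)T) / (σ√T) = (ln(65.53/78.93) + (0.0169+0.1555²/2)·2.9525) / 0.267193 = (-0.186053 + 0.085593) / 0.267193 = -0.375983
d₂ = d₁ − σ√T = -0.375983 − 0.267193 = -0.643176
e^{−rT} = 0.951327
N(−d₁) = 0.646535,  N(−d₂) = 0.739945
V = K·e^{−rT}·N(−d₂) − S·N(−d₁) = 55.561176 − 42.367445 = 13.193731 (the observed quote) — the price is monotone increasing in volatility, hence this σ is the only solution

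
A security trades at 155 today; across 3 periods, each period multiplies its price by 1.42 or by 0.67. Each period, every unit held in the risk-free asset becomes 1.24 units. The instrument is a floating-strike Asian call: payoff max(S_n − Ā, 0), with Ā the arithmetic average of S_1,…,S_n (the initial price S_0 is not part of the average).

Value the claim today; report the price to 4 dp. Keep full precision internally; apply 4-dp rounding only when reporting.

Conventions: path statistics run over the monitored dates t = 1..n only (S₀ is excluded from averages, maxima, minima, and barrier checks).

Risk-neutral up-probability p* = (R−d)/(u−d) = (1.24−0.67)/(1.42−0.67) = 0.7600; the claim prices as the p*-weighted sum of path payoffs discounted by R^3.
Enumerate all 2^3 = 8 price paths (U = up ×1.42, D = down ×0.67); each path with k up-moves has probability p*^k·(1−p*)^(3−k).
DDD: Ā=73.3493, payoff=0.0000, prob=0.013824
UDD: Ā=155.4566, payoff=0.0000, prob=0.043776
DUD: Ā=116.7066, payoff=0.0000, prob=0.043776
UUD: Ā=247.3484, payoff=0.0000, prob=0.138624
DDU: Ā=90.7441, payoff=8.0588, prob=0.043776
UDU: Ā=192.3234, payoff=17.0798, prob=0.138624
DUU: Ā=153.5734, payoff=55.8298, prob=0.138624
UUU: Ā=325.4839, payoff=118.3258, prob=0.438976
Price = Σ prob·payoff / R^3 = 62.401958 / 1.906624 = 32.7290

price = 32.7290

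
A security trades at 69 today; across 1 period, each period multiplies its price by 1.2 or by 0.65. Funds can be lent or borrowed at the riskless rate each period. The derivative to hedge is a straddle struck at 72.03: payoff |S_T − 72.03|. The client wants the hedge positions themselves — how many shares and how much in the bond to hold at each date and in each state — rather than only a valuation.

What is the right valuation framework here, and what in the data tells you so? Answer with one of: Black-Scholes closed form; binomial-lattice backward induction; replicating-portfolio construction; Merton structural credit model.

Key observation: the deliverable is the dynamic trading strategy on the 1-step tree (spot 69, moves 1.2 and 0.65), so the valuation must go through the node-by-node replicating-portfolio solve.

framework: replicating-portfolio construction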